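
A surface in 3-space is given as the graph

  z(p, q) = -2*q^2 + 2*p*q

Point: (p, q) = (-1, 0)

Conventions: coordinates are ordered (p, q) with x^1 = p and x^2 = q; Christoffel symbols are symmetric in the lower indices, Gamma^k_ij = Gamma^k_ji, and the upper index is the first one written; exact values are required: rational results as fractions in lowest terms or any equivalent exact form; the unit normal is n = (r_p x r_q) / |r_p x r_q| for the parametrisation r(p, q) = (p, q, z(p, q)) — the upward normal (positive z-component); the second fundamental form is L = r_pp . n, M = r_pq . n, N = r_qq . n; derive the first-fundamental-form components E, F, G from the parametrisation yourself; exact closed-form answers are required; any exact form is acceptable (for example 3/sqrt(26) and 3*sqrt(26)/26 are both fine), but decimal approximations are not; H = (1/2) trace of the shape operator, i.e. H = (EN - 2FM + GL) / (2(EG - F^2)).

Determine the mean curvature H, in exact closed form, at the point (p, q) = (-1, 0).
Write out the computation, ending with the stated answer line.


z_p = 0, z_q = -2, z_pp = 0, z_pq = 2, z_qq = -4
E = 1, F = 0, G = 5; answer radicand W^2 = 5
unnormalised second-form numerators: l = 0, m = 2, n = -4; L = l/sqrt(5), and similarly M = m/sqrt(W^2), N = n/sqrt(W^2)
H = (E*n - 2*F*m + G*l) / (2*(EG - F^2)*sqrt(W^2)); E*n - 2*F*m + G*l = -4, EG - F^2 = 5, so H = (-2/5)/sqrt(5)

Answer: H = -2*sqrt(5)/25


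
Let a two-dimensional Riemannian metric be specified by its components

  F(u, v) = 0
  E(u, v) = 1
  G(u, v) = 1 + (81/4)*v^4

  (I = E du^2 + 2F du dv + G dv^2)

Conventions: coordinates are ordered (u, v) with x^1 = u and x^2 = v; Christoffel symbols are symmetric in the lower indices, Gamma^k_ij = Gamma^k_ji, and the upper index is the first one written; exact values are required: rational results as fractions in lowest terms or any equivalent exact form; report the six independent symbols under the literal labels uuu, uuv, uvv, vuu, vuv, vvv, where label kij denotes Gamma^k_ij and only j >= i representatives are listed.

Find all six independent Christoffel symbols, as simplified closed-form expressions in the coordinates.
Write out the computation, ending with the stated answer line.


E = 1; F = 0; G = 1 + (81/4)*v^4
Gamma^k_ij = (1/2) g^{kl} (d_i g_jl + d_j g_il - d_l g_ij), with g^inv = (1/(EG-F^2)) [[G, -F], [-F, E]]
first partials: E_u = 0, E_v = 0, F_u = 0, F_v = 0, G_u = 0, G_v = 81*v^3
D = EG - F^2 = 1 + (81/4)*v^4
expanded: Gamma^u_uu = (G E_u - 2F F_u + F E_v)/(2D), Gamma^u_uv = (G E_v - F G_u)/(2D), Gamma^u_vv = (2G F_v - G G_u - F G_v)/(2D), Gamma^v_uu = (2E F_u - E E_v - F E_u)/(2D), Gamma^v_uv = (E G_u - F E_v)/(2D), Gamma^v_vv = (E G_v - 2F F_v + F G_u)/(2D); substitute and cancel common factors

Answer: Gamma_uuu = 0, Gamma_uuv = 0, Gamma_uvv = 0, Gamma_vuu = 0, Gamma_vuv = 0, Gamma_vvv = 162*v^3/(81*v^4 + 4)


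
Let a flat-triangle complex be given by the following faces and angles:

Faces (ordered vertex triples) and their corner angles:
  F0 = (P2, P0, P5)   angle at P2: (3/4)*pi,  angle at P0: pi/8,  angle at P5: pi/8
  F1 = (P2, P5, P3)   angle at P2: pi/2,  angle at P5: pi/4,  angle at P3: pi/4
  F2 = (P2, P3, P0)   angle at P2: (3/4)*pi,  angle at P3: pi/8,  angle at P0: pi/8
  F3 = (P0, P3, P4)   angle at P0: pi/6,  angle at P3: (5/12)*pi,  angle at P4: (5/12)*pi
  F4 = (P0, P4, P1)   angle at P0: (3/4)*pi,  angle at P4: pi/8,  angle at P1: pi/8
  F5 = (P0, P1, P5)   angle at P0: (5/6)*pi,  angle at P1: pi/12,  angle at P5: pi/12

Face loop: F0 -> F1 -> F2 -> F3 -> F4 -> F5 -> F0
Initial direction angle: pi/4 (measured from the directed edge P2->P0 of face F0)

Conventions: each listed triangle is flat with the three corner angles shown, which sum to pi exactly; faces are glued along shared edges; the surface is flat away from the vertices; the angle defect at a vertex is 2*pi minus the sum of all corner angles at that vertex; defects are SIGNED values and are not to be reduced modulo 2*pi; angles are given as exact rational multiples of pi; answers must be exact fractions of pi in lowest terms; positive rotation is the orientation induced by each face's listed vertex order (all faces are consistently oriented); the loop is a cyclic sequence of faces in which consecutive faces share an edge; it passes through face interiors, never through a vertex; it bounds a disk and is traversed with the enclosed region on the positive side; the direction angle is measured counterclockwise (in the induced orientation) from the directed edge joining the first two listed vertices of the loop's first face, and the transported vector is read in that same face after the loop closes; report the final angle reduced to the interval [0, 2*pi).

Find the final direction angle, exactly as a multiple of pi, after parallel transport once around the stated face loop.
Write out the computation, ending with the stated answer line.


enclosed vertex P0: corner angles sum to 2*pi, defect = 2*pi - 2*pi = 0
enclosed vertex P2: corner angles sum to 2*pi, defect = 2*pi - 2*pi = 0
final direction = starting direction + enclosed defect total, reduced mod 2*pi (induced orientation)
final angle = pi/4 + 0 = pi/4 (mod 2*pi)

Answer: final direction angle = pi/4


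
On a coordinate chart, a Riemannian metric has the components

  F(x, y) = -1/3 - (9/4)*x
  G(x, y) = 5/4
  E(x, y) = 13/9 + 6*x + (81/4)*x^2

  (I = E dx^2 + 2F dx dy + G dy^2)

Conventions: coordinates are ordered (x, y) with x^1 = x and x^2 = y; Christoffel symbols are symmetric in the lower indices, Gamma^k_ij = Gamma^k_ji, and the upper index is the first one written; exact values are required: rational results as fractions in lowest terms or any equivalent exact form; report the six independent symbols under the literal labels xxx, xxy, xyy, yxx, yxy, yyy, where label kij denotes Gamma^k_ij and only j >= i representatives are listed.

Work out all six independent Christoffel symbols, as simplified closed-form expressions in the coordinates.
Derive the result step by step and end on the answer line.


E = 13/9 + 6*x + (81/4)*x^2; F = -1/3 - (9/4)*x; G = 5/4
Gamma^k_ij = (1/2) g^{kl} (d_i g_jl + d_j g_il - d_l g_ij), with g^inv = (1/(EG-F^2)) [[G, -F], [-F, E]]
first partials: E_x = 6 + (81/2)*x, E_y = 0, F_x = -9/4, F_y = 0, G_x = 0, G_y = 0
D = EG - F^2 = 61/36 + 6*x + (81/4)*x^2
expanded: Gamma^x_xx = (G E_x - 2F F_x + F E_y)/(2D), Gamma^x_xy = (G E_y - F G_x)/(2D), Gamma^x_yy = (2G F_y - G G_x - F G_y)/(2D), Gamma^y_xx = (2E F_x - E E_y - F E_x)/(2D), Gamma^y_xy = (E G_x - F E_y)/(2D), Gamma^y_yy = (E G_y - 2F F_y + F G_x)/(2D); substitute and cancel common factors

Answer: Gamma_xxx = (729*x + 108)/(729*x^2 + 216*x + 61), Gamma_xxy = 0, Gamma_xyy = 0, Gamma_yxx = -81/(729*x^2 + 216*x + 61), Gamma_yxy = 0, Gamma_yyy = 0


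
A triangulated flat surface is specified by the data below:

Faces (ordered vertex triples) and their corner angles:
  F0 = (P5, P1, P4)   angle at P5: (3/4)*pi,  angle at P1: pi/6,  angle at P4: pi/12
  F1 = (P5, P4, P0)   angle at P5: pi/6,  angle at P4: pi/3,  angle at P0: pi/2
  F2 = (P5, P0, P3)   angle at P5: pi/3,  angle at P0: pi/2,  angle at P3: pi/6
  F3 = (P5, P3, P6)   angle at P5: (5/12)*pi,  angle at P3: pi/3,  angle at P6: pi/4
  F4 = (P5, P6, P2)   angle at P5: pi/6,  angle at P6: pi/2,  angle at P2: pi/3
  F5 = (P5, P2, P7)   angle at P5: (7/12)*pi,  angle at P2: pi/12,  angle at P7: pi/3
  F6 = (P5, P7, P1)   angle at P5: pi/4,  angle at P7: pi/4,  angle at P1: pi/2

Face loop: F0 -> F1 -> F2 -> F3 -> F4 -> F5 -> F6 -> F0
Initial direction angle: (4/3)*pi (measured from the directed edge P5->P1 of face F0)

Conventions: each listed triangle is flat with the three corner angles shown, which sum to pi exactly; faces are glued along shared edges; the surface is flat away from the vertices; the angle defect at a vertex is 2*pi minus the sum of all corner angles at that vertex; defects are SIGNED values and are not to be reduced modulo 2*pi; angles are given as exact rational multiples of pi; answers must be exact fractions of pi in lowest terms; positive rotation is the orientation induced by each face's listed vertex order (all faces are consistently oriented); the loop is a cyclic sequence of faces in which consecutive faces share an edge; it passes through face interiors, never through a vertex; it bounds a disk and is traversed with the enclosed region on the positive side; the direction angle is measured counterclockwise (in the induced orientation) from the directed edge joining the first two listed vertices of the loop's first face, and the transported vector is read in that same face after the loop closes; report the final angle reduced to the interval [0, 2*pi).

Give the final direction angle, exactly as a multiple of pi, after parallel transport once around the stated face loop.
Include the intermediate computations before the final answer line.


enclosed vertex P5: corner angles sum to (8/3)*pi, defect = 2*pi - (8/3)*pi = (-2/3)*pi
final direction = starting direction + enclosed defect total, reduced mod 2*pi (induced orientation)
final angle = (4/3)*pi - (2/3)*pi = (2/3)*pi (mod 2*pi)

Answer: final direction angle = (2/3)*pi


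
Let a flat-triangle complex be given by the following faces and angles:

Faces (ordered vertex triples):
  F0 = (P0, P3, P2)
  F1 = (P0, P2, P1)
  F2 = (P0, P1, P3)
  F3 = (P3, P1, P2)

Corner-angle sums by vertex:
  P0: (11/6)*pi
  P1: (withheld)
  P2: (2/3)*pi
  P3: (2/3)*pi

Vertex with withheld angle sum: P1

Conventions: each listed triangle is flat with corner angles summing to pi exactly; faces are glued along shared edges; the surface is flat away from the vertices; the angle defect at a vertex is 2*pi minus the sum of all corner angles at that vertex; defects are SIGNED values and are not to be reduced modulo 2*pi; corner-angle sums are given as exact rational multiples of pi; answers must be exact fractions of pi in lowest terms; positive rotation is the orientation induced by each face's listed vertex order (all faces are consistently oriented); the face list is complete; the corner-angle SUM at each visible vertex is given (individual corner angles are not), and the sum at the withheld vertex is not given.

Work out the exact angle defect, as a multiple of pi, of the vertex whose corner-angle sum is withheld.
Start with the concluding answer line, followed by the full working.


Answer: defect(P1) = (7/6)*pi

V = 4, E = 6, F = 4; chi = V - E + F = 2
Gauss-Bonnet: total defect = 2*pi*chi = 4*pi; visible defects sum to (17/6)*pi


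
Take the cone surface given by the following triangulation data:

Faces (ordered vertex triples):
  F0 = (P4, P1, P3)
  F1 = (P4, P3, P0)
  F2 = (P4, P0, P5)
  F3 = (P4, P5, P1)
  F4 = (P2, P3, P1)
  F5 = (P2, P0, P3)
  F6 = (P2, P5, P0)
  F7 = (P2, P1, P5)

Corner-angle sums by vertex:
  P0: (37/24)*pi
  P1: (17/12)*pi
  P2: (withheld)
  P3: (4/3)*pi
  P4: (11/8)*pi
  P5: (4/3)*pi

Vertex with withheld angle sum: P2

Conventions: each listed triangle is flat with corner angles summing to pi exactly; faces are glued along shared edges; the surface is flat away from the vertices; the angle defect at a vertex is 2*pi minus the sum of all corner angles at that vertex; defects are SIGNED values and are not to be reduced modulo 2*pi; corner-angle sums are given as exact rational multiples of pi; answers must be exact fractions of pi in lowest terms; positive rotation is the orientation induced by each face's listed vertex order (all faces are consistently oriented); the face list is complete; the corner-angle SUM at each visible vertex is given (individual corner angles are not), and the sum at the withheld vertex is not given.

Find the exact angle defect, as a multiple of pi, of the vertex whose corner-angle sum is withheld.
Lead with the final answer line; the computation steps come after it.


Answer: defect(P2) = pi

V = 6, E = 12, F = 8; chi = V - E + F = 2
Gauss-Bonnet: total defect = 2*pi*chi = 4*pi; visible defects sum to 3*pi


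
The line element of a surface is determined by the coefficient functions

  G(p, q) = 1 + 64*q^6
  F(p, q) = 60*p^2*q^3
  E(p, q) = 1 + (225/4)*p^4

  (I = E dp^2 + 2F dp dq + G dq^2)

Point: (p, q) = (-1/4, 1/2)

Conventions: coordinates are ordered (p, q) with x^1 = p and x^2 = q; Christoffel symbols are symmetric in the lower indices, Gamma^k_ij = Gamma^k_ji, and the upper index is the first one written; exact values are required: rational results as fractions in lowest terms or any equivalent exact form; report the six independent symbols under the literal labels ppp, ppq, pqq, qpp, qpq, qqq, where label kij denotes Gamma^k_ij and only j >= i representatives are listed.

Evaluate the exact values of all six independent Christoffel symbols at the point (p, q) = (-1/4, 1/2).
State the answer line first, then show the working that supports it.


Answer: Gamma_ppp = -1800/2273, Gamma_ppq = 0, Gamma_pqq = 2880/2273, Gamma_qpp = -3840/2273, Gamma_qpq = 0, Gamma_qqq = 6144/2273

E = 1249/1024, F = 15/32, G = 2 at the point
E_p = -225/64, E_q = 0, F_p = -15/4, F_q = 45/16, G_p = 0, G_q = 12
EG - F^2 = 2273/1024;  g^inv = (1024/2273) * [[2, -15/32], [-15/32, 1249/1024]]
first-kind symbols [ij,l] = (1/2)(d_i g_jl + d_j g_il - d_l g_ij): [pp,p] = E_p/2 = -225/128, [pp,q] = F_p - E_q/2 = -15/4, [pq,p] = E_q/2 = 0, [pq,q] = G_p/2 = 0, [qq,p] = F_q - G_p/2 = 45/16, [qq,q] = G_q/2 = 6
Gamma^p_ij = (G*[ij,p] - F*[ij,q])/(EG - F^2), Gamma^q_ij = (E*[ij,q] - F*[ij,p])/(EG - F^2)


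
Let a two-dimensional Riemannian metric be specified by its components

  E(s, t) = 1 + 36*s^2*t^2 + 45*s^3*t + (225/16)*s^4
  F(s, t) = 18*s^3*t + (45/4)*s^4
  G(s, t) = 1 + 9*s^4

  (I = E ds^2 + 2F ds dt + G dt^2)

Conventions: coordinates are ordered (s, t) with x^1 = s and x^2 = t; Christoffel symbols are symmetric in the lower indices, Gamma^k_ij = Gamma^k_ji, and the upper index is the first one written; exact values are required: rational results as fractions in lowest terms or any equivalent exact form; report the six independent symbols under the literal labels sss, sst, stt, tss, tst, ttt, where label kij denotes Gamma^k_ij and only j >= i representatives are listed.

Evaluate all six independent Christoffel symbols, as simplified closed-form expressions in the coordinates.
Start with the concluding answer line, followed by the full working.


Answer: Gamma_sss = (450*s^3 + 1080*s^2*t + 576*s*t^2)/(369*s^4 + 720*s^3*t + 576*s^2*t^2 + 16), Gamma_sst = (360*s^3 + 576*s^2*t)/(369*s^4 + 720*s^3*t + 576*s^2*t^2 + 16), Gamma_stt = 0, Gamma_tss = (360*s^3 + 288*s^2*t)/(369*s^4 + 720*s^3*t + 576*s^2*t^2 + 16), Gamma_tst = 288*s^3/(369*s^4 + 720*s^3*t + 576*s^2*t^2 + 16), Gamma_ttt = 0

E = 1 + 36*s^2*t^2 + 45*s^3*t + (225/16)*s^4; F = 18*s^3*t + (45/4)*s^4; G = 1 + 9*s^4
Gamma^k_ij = (1/2) g^{kl} (d_i g_jl + d_j g_il - d_l g_ij), with g^inv = (1/(EG-F^2)) [[G, -F], [-F, E]]
first partials: E_s = 72*s*t^2 + 135*s^2*t + (225/4)*s^3, E_t = 72*s^2*t + 45*s^3, F_s = 54*s^2*t + 45*s^3, F_t = 18*s^3, G_s = 36*s^3, G_t = 0
D = EG - F^2 = 1 + 36*s^2*t^2 + 45*s^3*t + (369/16)*s^4
expanded: Gamma^s_ss = (G E_s - 2F F_s + F E_t)/(2D), Gamma^s_st = (G E_t - F G_s)/(2D), Gamma^s_tt = (2G F_t - G G_s - F G_t)/(2D), Gamma^t_ss = (2E F_s - E E_t - F E_s)/(2D), Gamma^t_st = (E G_s - F E_t)/(2D), Gamma^t_tt = (E G_t - 2F F_t + F G_s)/(2D); substitute and cancel common factors


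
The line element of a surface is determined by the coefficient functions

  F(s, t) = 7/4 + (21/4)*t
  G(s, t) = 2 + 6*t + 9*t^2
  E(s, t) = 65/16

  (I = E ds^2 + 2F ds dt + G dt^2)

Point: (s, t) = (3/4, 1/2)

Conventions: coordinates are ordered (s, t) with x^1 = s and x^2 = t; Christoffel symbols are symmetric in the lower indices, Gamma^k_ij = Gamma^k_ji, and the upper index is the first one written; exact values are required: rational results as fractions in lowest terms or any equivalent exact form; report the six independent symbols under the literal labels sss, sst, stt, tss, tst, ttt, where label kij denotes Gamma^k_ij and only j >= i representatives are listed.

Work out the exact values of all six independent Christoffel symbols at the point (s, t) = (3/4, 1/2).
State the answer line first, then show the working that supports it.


Answer: Gamma_sss = 0, Gamma_sst = 0, Gamma_stt = 28/55, Gamma_tss = 0, Gamma_tst = 0, Gamma_ttt = 8/11

E = 65/16, F = 35/8, G = 29/4 at the point
E_s = 0, E_t = 0, F_s = 0, F_t = 21/4, G_s = 0, G_t = 15
EG - F^2 = 165/16;  g^inv = (16/165) * [[29/4, -35/8], [-35/8, 65/16]]
first-kind symbols [ij,l] = (1/2)(d_i g_jl + d_j g_il - d_l g_ij): [ss,s] = E_s/2 = 0, [ss,t] = F_s - E_t/2 = 0, [st,s] = E_t/2 = 0, [st,t] = G_s/2 = 0, [tt,s] = F_t - G_s/2 = 21/4, [tt,t] = G_t/2 = 15/2
Gamma^s_ij = (G*[ij,s] - F*[ij,t])/(EG - F^2), Gamma^t_ij = (E*[ij,t] - F*[ij,s])/(EG - F^2)


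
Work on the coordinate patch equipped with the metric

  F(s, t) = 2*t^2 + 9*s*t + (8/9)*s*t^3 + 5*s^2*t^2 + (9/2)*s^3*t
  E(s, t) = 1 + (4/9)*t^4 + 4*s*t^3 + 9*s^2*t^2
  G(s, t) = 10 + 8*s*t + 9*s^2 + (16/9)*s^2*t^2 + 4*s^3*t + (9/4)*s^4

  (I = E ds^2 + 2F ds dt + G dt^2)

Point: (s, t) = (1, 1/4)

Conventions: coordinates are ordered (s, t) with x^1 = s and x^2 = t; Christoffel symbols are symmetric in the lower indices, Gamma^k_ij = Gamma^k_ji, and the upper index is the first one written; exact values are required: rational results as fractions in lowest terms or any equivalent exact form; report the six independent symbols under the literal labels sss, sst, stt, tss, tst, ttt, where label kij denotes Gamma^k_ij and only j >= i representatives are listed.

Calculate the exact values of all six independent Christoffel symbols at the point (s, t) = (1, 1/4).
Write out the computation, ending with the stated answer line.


E = 937/576, F = 551/144, G = 877/36 at the point
E_s = 19/16, E_t = 95/18, F_s = 451/72, F_t = 103/6, G_s = 290/9, G_t = 116/9
EG - F^2 = 14393/576;  g^inv = (576/14393) * [[877/36, -551/144], [-551/144, 937/576]]
first-kind symbols [ij,l] = (1/2)(d_i g_jl + d_j g_il - d_l g_ij): [ss,s] = E_s/2 = 19/32, [ss,t] = F_s - E_t/2 = 29/8, [st,s] = E_t/2 = 95/36, [st,t] = G_s/2 = 145/9, [tt,s] = F_t - G_s/2 = 19/18, [tt,t] = G_t/2 = 58/9
Gamma^s_ij = (G*[ij,s] - F*[ij,t])/(EG - F^2), Gamma^t_ij = (E*[ij,t] - F*[ij,s])/(EG - F^2)

Answer: Gamma_sss = 342/14393, Gamma_sst = 1520/14393, Gamma_stt = 608/14393, Gamma_tss = 2088/14393, Gamma_tst = 9280/14393, Gamma_ttt = 3712/14393


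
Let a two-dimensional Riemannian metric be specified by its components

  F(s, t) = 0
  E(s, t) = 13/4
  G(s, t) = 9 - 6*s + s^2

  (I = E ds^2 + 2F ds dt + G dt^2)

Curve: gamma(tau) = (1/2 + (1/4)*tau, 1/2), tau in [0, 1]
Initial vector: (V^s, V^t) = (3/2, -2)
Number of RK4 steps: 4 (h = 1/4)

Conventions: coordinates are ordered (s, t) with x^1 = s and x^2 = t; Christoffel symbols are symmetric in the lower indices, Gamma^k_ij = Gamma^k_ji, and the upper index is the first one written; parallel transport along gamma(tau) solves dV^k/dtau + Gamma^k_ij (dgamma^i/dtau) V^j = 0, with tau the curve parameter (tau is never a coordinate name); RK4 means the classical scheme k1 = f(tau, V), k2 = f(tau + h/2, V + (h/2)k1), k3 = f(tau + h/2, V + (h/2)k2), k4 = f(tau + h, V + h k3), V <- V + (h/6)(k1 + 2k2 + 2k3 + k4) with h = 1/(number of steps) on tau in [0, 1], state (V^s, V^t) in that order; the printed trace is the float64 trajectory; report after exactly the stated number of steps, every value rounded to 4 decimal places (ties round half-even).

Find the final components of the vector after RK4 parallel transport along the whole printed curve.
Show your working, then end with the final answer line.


gamma'(tau) = (1/4, 0); f(tau, V)^k = -Gamma^k_ij(gamma(tau)) gamma'^i(tau) V^j; h = 1/4; intermediate values shown to 6 dp
curve data and Christoffel symbols at the stage parameters:
  tau = 0.000000: gamma = (0.500000, 0.500000), gamma' = (0.250000, 0.000000); Gamma_sss = 0.000000, Gamma_sst = 0.000000, Gamma_stt = 0.769231, Gamma_tss = 0.000000, Gamma_tst = -0.400000, Gamma_ttt = 0.000000
  tau = 0.125000: gamma = (0.531250, 0.500000), gamma' = (0.250000, 0.000000); Gamma_sss = 0.000000, Gamma_sst = 0.000000, Gamma_stt = 0.759615, Gamma_tss = 0.000000, Gamma_tst = -0.405063, Gamma_ttt = 0.000000
  tau = 0.250000: gamma = (0.562500, 0.500000), gamma' = (0.250000, 0.000000); Gamma_sss = 0.000000, Gamma_sst = 0.000000, Gamma_stt = 0.750000, Gamma_tss = 0.000000, Gamma_tst = -0.410256, Gamma_ttt = 0.000000
  tau = 0.375000: gamma = (0.593750, 0.500000), gamma' = (0.250000, 0.000000); Gamma_sss = 0.000000, Gamma_sst = 0.000000, Gamma_stt = 0.740385, Gamma_tss = 0.000000, Gamma_tst = -0.415584, Gamma_ttt = 0.000000
  tau = 0.500000: gamma = (0.625000, 0.500000), gamma' = (0.250000, 0.000000); Gamma_sss = 0.000000, Gamma_sst = 0.000000, Gamma_stt = 0.730769, Gamma_tss = 0.000000, Gamma_tst = -0.421053, Gamma_ttt = 0.000000
  tau = 0.625000: gamma = (0.656250, 0.500000), gamma' = (0.250000, 0.000000); Gamma_sss = 0.000000, Gamma_sst = 0.000000, Gamma_stt = 0.721154, Gamma_tss = 0.000000, Gamma_tst = -0.426667, Gamma_ttt = 0.000000
  tau = 0.750000: gamma = (0.687500, 0.500000), gamma' = (0.250000, 0.000000); Gamma_sss = 0.000000, Gamma_sst = 0.000000, Gamma_stt = 0.711538, Gamma_tss = 0.000000, Gamma_tst = -0.432432, Gamma_ttt = 0.000000
  tau = 0.875000: gamma = (0.718750, 0.500000), gamma' = (0.250000, 0.000000); Gamma_sss = 0.000000, Gamma_sst = 0.000000, Gamma_stt = 0.701923, Gamma_tss = 0.000000, Gamma_tst = -0.438356, Gamma_ttt = 0.000000
  tau = 1.000000: gamma = (0.750000, 0.500000), gamma' = (0.250000, 0.000000); Gamma_sss = 0.000000, Gamma_sst = 0.000000, Gamma_stt = 0.692308, Gamma_tss = 0.000000, Gamma_tst = -0.444444, Gamma_ttt = 0.000000
step 0: V^s = 1.5000, V^t = -2.0000
step 1: k1 = (0.000000, -0.200000), k2 = (0.000000, -0.205063), k3 = (0.000000, -0.205127), k4 = (0.000000, -0.210388); V <- V + (h/6)(k1 + 2k2 + 2k3 + k4): V^s = 1.5000, V^t = -2.0513
step 2: k1 = (0.000000, -0.210388), k2 = (0.000000, -0.215853), k3 = (0.000000, -0.215923), k4 = (0.000000, -0.221607); V <- V + (h/6)(k1 + 2k2 + 2k3 + k4): V^s = 1.5000, V^t = -2.1053
step 3: k1 = (0.000000, -0.221607), k2 = (0.000000, -0.227516), k3 = (0.000000, -0.227595), k4 = (0.000000, -0.233747); V <- V + (h/6)(k1 + 2k2 + 2k3 + k4): V^s = 1.5000, V^t = -2.1622
step 4: k1 = (0.000000, -0.233747), k2 = (0.000000, -0.240151), k3 = (0.000000, -0.240239), k4 = (0.000000, -0.246914); V <- V + (h/6)(k1 + 2k2 + 2k3 + k4): V^s = 1.5000, V^t = -2.2222

Answer: V^s = 1.5000, V^t = -2.2222


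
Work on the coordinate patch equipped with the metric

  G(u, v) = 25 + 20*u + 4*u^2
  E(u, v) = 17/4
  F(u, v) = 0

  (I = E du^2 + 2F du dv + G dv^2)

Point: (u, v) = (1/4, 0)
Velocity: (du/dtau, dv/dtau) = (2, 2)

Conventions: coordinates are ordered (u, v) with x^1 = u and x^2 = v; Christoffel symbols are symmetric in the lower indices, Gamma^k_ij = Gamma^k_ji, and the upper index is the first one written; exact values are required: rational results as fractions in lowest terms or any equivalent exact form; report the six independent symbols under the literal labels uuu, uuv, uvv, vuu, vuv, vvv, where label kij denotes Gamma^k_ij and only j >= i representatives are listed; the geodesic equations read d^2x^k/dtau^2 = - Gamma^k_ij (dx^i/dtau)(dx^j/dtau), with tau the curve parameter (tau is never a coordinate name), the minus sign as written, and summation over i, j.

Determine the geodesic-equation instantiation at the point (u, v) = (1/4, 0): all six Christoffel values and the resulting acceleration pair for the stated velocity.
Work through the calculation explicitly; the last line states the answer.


E = 17/4, F = 0, G = 121/4 at the point
E_u = 0, E_v = 0, F_u = 0, F_v = 0, G_u = 22, G_v = 0
EG - F^2 = 2057/16;  g^inv = (16/2057) * [[121/4, 0], [0, 17/4]]
first-kind symbols [ij,l] = (1/2)(d_i g_jl + d_j g_il - d_l g_ij): [uu,u] = E_u/2 = 0, [uu,v] = F_u - E_v/2 = 0, [uv,u] = E_v/2 = 0, [uv,v] = G_u/2 = 11, [vv,u] = F_v - G_u/2 = -11, [vv,v] = G_v/2 = 0
Gamma^u_ij = (G*[ij,u] - F*[ij,v])/(EG - F^2), Gamma^v_ij = (E*[ij,v] - F*[ij,u])/(EG - F^2)
Gamma_uuu = 0, Gamma_uuv = 0, Gamma_uvv = -44/17, Gamma_vuu = 0, Gamma_vuv = 4/11, Gamma_vvv = 0
d^2u/dtau^2 = -(Gamma_uuu*(2)^2 + 2*Gamma_uuv*(2)*(2) + Gamma_uvv*(2)^2) = 176/17
d^2v/dtau^2 = -(Gamma_vuu*(2)^2 + 2*Gamma_vuv*(2)*(2) + Gamma_vvv*(2)^2) = -32/11

Answer: Gamma_uuu = 0, Gamma_uuv = 0, Gamma_uvv = -44/17, Gamma_vuu = 0, Gamma_vuv = 4/11, Gamma_vvv = 0; accelerations (d^2u/dtau^2, d^2v/dtau^2) = (176/17, -32/11)


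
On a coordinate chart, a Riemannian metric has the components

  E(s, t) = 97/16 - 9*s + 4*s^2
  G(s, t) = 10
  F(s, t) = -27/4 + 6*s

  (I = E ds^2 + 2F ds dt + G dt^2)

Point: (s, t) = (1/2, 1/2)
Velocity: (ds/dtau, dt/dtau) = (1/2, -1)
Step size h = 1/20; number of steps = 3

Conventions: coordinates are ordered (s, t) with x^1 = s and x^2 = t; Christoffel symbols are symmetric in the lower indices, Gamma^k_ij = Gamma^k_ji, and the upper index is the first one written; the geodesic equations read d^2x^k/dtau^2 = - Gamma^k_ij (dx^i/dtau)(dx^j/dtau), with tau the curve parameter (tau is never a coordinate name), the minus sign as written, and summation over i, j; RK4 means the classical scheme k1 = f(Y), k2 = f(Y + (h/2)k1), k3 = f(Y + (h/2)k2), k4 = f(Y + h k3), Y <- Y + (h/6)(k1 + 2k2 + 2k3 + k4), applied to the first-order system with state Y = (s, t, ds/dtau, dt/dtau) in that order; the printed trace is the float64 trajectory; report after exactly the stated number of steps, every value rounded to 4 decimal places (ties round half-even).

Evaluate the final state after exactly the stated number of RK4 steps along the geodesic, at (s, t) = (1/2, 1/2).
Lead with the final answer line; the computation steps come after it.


Answer: s = 0.5756, t = 0.3485, ds/dtau = 0.5079, dt/dtau = -1.0201

f(Y) = (ds/dtau, dt/dtau, -Gamma^s_ij Y'^i Y'^j, -Gamma^t_ij Y'^i Y'^j) with the Gammas evaluated at the stage position; h = 0.050000; intermediate values shown to 6 dp
step 0: s = 0.5000, t = 0.5000, ds/dtau = 0.5000, dt/dtau = -1.0000
step 1:
  k1: at (s, t) = (0.500000, 0.500000), (ds/dtau, dt/dtau) = (0.500000, -1.000000); Gamma_sss = -0.216216, Gamma_sst = 0.000000, Gamma_stt = 0.000000, Gamma_tss = 0.518919, Gamma_tst = 0.000000, Gamma_ttt = 0.000000; k1 = (0.500000, -1.000000, 0.054054, -0.129730)
  k2: at (s, t) = (0.512500, 0.475000), (ds/dtau, dt/dtau) = (0.501351, -1.003243); Gamma_sss = -0.213032, Gamma_sst = 0.000000, Gamma_stt = 0.000000, Gamma_tss = 0.521711, Gamma_tst = 0.000000, Gamma_ttt = 0.000000; k2 = (0.501351, -1.003243, 0.053546, -0.131134)
  k3: at (s, t) = (0.512534, 0.474919), (ds/dtau, dt/dtau) = (0.501339, -1.003278); Gamma_sss = -0.213023, Gamma_sst = 0.000000, Gamma_stt = 0.000000, Gamma_tss = 0.521718, Gamma_tst = 0.000000, Gamma_ttt = 0.000000; k3 = (0.501339, -1.003278, 0.053541, -0.131129)
  k4: at (s, t) = (0.525067, 0.449836), (ds/dtau, dt/dtau) = (0.502677, -1.006556); Gamma_sss = -0.209773, Gamma_sst = 0.000000, Gamma_stt = 0.000000, Gamma_tss = 0.524490, Gamma_tst = 0.000000, Gamma_ttt = 0.000000; k4 = (0.502677, -1.006556, 0.053006, -0.132530)
  Y <- Y + (h/6)(k1 + 2k2 + 2k3 + k4): s = 0.5251, t = 0.4498, ds/dtau = 0.5027, dt/dtau = -1.0066
step 2:
  k1: at (s, t) = (0.525067, 0.449837), (ds/dtau, dt/dtau) = (0.502677, -1.006557); Gamma_sss = -0.209773, Gamma_sst = 0.000000, Gamma_stt = 0.000000, Gamma_tss = 0.524490, Gamma_tst = 0.000000, Gamma_ttt = 0.000000; k1 = (0.502677, -1.006557, 0.053006, -0.132530)
  k2: at (s, t) = (0.537634, 0.424673), (ds/dtau, dt/dtau) = (0.504002, -1.009870); Gamma_sss = -0.206456, Gamma_sst = 0.000000, Gamma_stt = 0.000000, Gamma_tss = 0.527241, Gamma_tst = 0.000000, Gamma_ttt = 0.000000; k2 = (0.504002, -1.009870, 0.052443, -0.133929)
  k3: at (s, t) = (0.537667, 0.424590), (ds/dtau, dt/dtau) = (0.503988, -1.009905); Gamma_sss = -0.206447, Gamma_sst = 0.000000, Gamma_stt = 0.000000, Gamma_tss = 0.527248, Gamma_tst = 0.000000, Gamma_ttt = 0.000000; k3 = (0.503988, -1.009905, 0.052438, -0.133923)
  k4: at (s, t) = (0.550267, 0.399341), (ds/dtau, dt/dtau) = (0.505299, -1.013253); Gamma_sss = -0.203063, Gamma_sst = 0.000000, Gamma_stt = 0.000000, Gamma_tss = 0.529976, Gamma_tst = 0.000000, Gamma_ttt = 0.000000; k4 = (0.505299, -1.013253, 0.051848, -0.135317)
  Y <- Y + (h/6)(k1 + 2k2 + 2k3 + k4): s = 0.5503, t = 0.3993, ds/dtau = 0.5053, dt/dtau = -1.0133
step 3:
  k1: at (s, t) = (0.550267, 0.399342), (ds/dtau, dt/dtau) = (0.505299, -1.013253); Gamma_sss = -0.203063, Gamma_sst = 0.000000, Gamma_stt = 0.000000, Gamma_tss = 0.529976, Gamma_tst = 0.000000, Gamma_ttt = 0.000000; k1 = (0.505299, -1.013253, 0.051847, -0.135317)
  k2: at (s, t) = (0.562899, 0.374011), (ds/dtau, dt/dtau) = (0.506595, -1.016636); Gamma_sss = -0.199613, Gamma_sst = 0.000000, Gamma_stt = 0.000000, Gamma_tss = 0.532679, Gamma_tst = 0.000000, Gamma_ttt = 0.000000; k2 = (0.506595, -1.016636, 0.051228, -0.136706)
  k3: at (s, t) = (0.562932, 0.373926), (ds/dtau, dt/dtau) = (0.506579, -1.016670); Gamma_sss = -0.199604, Gamma_sst = 0.000000, Gamma_stt = 0.000000, Gamma_tss = 0.532685, Gamma_tst = 0.000000, Gamma_ttt = 0.000000; k3 = (0.506579, -1.016670, 0.051223, -0.136699)
  k4: at (s, t) = (0.575596, 0.348508), (ds/dtau, dt/dtau) = (0.507860, -1.020088); Gamma_sss = -0.196087, Gamma_sst = 0.000000, Gamma_stt = 0.000000, Gamma_tss = 0.535362, Gamma_tst = 0.000000, Gamma_ttt = 0.000000; k4 = (0.507860, -1.020088, 0.050575, -0.138081)
  Y <- Y + (h/6)(k1 + 2k2 + 2k3 + k4): s = 0.5756, t = 0.3485, ds/dtau = 0.5079, dt/dtau = -1.0201


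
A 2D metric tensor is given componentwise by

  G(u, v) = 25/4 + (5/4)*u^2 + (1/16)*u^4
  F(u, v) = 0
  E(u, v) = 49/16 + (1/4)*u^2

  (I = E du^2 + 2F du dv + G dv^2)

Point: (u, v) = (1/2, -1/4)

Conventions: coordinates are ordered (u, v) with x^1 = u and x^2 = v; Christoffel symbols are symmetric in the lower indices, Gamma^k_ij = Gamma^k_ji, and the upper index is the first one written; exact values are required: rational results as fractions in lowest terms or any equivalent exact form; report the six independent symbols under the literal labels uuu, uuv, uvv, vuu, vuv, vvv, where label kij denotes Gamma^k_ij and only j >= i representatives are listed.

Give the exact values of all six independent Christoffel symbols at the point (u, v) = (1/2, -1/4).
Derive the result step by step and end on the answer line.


E = 25/8, F = 0, G = 1681/256 at the point
E_u = 1/4, E_v = 0, F_u = 0, F_v = 0, G_u = 41/32, G_v = 0
EG - F^2 = 42025/2048;  g^inv = (2048/42025) * [[1681/256, 0], [0, 25/8]]
first-kind symbols [ij,l] = (1/2)(d_i g_jl + d_j g_il - d_l g_ij): [uu,u] = E_u/2 = 1/8, [uu,v] = F_u - E_v/2 = 0, [uv,u] = E_v/2 = 0, [uv,v] = G_u/2 = 41/64, [vv,u] = F_v - G_u/2 = -41/64, [vv,v] = G_v/2 = 0
Gamma^u_ij = (G*[ij,u] - F*[ij,v])/(EG - F^2), Gamma^v_ij = (E*[ij,v] - F*[ij,u])/(EG - F^2)

Answer: Gamma_uuu = 1/25, Gamma_uuv = 0, Gamma_uvv = -41/200, Gamma_vuu = 0, Gamma_vuv = 4/41, Gamma_vvv = 0


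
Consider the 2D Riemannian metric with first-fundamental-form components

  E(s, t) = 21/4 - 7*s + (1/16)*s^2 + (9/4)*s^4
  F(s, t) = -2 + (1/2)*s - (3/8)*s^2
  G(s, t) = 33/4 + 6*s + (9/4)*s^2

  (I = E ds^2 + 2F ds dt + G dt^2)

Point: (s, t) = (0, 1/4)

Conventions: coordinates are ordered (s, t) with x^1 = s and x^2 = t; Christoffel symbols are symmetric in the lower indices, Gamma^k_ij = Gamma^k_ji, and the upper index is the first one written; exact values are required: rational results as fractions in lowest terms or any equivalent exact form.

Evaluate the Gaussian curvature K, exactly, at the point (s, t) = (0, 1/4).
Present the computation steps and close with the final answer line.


E = 21/4, F = -2, G = 33/4, EG - F^2 = 629/16 at the point
E_s = -7, E_t = 0, F_s = 1/2, F_t = 0, G_s = 6, G_t = 0
E_tt = 0, F_st = 0, G_ss = 9/2
The intrinsic route: Brioschi's K = (det M1 - det M2)/(EG - F^2)^2.
M1 = [[-E_tt/2 + F_st - G_ss/2, E_s/2, F_s - E_t/2], [F_t - G_s/2, E, F], [G_t/2, F, G]] = [[-9/4, -7/2, 1/2], [-3, 21/4, -2], [0, -2, 33/4]]; det M1 = -11013/64
M2 = [[0, E_t/2, G_s/2], [E_t/2, E, F], [G_s/2, F, G]] = [[0, 0, 3], [0, 21/4, -2], [3, -2, 33/4]]; det M2 = -189/4
det M1 - det M2 = -7989/64; K = -7989/64 / (629/16)^2 = -31956/395641

Answer: K = -31956/395641


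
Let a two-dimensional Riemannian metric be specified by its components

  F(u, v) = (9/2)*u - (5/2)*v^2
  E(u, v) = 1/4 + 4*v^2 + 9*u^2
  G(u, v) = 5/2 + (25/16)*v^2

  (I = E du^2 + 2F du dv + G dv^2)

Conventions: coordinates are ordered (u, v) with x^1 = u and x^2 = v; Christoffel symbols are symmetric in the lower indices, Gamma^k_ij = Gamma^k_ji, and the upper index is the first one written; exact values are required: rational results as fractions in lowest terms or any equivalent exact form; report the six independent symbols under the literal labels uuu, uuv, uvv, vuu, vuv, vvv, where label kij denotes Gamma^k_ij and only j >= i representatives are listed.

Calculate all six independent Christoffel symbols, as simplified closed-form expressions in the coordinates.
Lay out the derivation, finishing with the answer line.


E = 1/4 + 4*v^2 + 9*u^2; F = (9/2)*u - (5/2)*v^2; G = 5/2 + (25/16)*v^2
Gamma^k_ij = (1/2) g^{kl} (d_i g_jl + d_j g_il - d_l g_ij), with g^inv = (1/(EG-F^2)) [[G, -F], [-F, E]]
first partials: E_u = 18*u, E_v = 8*v, F_u = 9/2, F_v = -5*v, G_u = 0, G_v = (25/8)*v
D = EG - F^2 = 5/8 + (665/64)*v^2 + (9/4)*u^2 + (45/2)*u*v^2 + (225/16)*u^2*v^2
expanded: Gamma^u_uu = (G E_u - 2F F_u + F E_v)/(2D), Gamma^u_uv = (G E_v - F G_u)/(2D), Gamma^u_vv = (2G F_v - G G_u - F G_v)/(2D), Gamma^v_uu = (2E F_u - E E_v - F E_u)/(2D), Gamma^v_uv = (E G_u - F E_v)/(2D), Gamma^v_vv = (E G_v - 2F F_v + F G_u)/(2D); substitute and cancel common factors

Answer: Gamma_uuu = (900*u*v^2 + 1152*u*v + 144*u - 640*v^3 + 720*v^2)/(900*u^2*v^2 + 144*u^2 + 1440*u*v^2 + 665*v^2 + 40), Gamma_uuv = (400*v^3 + 640*v)/(900*u^2*v^2 + 144*u^2 + 1440*u*v^2 + 665*v^2 + 40), Gamma_uvv = (-450*u*v - 250*v^3 - 800*v)/(900*u^2*v^2 + 144*u^2 + 1440*u*v^2 + 665*v^2 + 40), Gamma_vuu = (-2304*u^2*v + 1440*u*v^2 - 1024*v^3 + 1152*v^2 - 64*v + 72)/(900*u^2*v^2 + 144*u^2 + 1440*u*v^2 + 665*v^2 + 40), Gamma_vuv = (-1152*u*v + 640*v^3)/(900*u^2*v^2 + 144*u^2 + 1440*u*v^2 + 665*v^2 + 40), Gamma_vvv = (900*u^2*v + 1440*u*v - 400*v^3 + 25*v)/(900*u^2*v^2 + 144*u^2 + 1440*u*v^2 + 665*v^2 + 40)


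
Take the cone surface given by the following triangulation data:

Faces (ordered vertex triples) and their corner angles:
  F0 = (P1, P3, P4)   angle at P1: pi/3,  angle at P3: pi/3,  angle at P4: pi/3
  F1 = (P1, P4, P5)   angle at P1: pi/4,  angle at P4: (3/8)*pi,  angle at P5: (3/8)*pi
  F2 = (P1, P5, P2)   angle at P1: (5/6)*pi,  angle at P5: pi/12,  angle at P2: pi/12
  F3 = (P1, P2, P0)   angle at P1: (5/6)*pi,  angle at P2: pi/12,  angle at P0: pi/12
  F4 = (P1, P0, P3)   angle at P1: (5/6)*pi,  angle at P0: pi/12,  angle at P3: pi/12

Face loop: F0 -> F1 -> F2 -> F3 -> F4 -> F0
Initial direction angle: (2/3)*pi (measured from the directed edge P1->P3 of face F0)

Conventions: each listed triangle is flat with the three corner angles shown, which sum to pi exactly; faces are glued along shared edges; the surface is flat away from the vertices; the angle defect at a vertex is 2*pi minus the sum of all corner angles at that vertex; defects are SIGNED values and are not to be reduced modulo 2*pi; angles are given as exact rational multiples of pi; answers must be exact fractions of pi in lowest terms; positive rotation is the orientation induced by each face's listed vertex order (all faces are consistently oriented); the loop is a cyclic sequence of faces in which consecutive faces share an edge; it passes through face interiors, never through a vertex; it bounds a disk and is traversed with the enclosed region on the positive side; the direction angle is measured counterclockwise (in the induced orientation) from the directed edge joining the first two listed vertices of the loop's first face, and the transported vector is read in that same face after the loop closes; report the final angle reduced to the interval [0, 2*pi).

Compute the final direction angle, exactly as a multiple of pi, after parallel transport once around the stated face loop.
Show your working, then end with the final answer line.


enclosed vertex P1: corner angles sum to (37/12)*pi, defect = 2*pi - (37/12)*pi = (-13/12)*pi
summing the enclosed defects onto the initial angle, mod 2*pi in the induced orientation:
final angle = (2/3)*pi - (13/12)*pi = (19/12)*pi (mod 2*pi)

Answer: final direction angle = (19/12)*pi


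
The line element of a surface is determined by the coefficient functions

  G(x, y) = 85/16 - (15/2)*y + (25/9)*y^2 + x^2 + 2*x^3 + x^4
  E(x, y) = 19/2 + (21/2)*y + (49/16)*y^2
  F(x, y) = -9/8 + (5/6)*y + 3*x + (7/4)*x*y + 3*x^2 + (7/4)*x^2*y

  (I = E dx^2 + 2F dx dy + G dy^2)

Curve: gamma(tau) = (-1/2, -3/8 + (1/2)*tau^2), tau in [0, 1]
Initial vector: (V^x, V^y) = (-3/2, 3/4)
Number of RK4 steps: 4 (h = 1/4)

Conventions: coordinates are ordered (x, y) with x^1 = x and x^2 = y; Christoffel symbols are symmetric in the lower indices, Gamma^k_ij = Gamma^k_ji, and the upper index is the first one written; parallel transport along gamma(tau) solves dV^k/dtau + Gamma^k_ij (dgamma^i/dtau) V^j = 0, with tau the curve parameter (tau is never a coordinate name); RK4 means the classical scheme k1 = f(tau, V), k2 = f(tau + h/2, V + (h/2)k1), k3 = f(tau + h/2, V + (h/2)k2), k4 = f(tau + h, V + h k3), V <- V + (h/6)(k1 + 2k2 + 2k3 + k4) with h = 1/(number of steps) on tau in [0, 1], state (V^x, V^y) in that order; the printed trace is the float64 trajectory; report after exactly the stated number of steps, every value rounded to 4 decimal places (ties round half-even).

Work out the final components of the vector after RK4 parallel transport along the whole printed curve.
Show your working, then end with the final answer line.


gamma'(tau) = (0, tau); f(tau, V)^k = -Gamma^k_ij(gamma(tau)) gamma'^i(tau) V^j; h = 1/4; intermediate values shown to 6 dp
curve data and Christoffel symbols at the stage parameters:
  tau = 0.000000: gamma = (-0.500000, -0.375000), gamma' = (0.000000, 0.000000); Gamma_xxx = -0.175401, Gamma_xxy = 0.743593, Gamma_xyy = -0.133151, Gamma_yxx = -0.519516, Gamma_yxy = 0.175401, Gamma_yyy = -0.589999
  tau = 0.125000: gamma = (-0.500000, -0.367188), gamma' = (0.000000, 0.125000); Gamma_xxx = -0.175741, Gamma_xxy = 0.739677, Gamma_xyy = -0.132225, Gamma_yxx = -0.526911, Gamma_yxy = 0.175741, Gamma_yyy = -0.592362
  tau = 0.250000: gamma = (-0.500000, -0.343750), gamma' = (0.000000, 0.250000); Gamma_xxx = -0.176831, Gamma_xxy = 0.728170, Gamma_xyy = -0.129544, Gamma_yxx = -0.549775, Gamma_yxy = 0.176831, Gamma_yyy = -0.599586
  tau = 0.375000: gamma = (-0.500000, -0.304688), gamma' = (0.000000, 0.375000); Gamma_xxx = -0.178885, Gamma_xxy = 0.709767, Gamma_xyy = -0.125384, Gamma_yxx = -0.590283, Gamma_yxy = 0.178885, Gamma_yyy = -0.612093
  tau = 0.500000: gamma = (-0.500000, -0.250000), gamma' = (0.000000, 0.500000); Gamma_xxx = -0.182283, Gamma_xxy = 0.685524, Gamma_xyy = -0.120149, Gamma_yxx = -0.652539, Gamma_yxy = 0.182283, Gamma_yyy = -0.630638
  tau = 0.625000: gamma = (-0.500000, -0.179688), gamma' = (0.000000, 0.625000); Gamma_xxx = -0.187613, Gamma_xxy = 0.656732, Gamma_xyy = -0.114313, Gamma_yxx = -0.743478, Gamma_yxy = 0.187613, Gamma_yyy = -0.656396
  tau = 0.750000: gamma = (-0.500000, -0.093750), gamma' = (0.000000, 0.750000); Gamma_xxx = -0.195762, Gamma_xxy = 0.624780, Gamma_xyy = -0.108360, Gamma_yxx = -0.874588, Gamma_yxy = 0.195762, Gamma_yyy = -0.691124
  tau = 0.875000: gamma = (-0.500000, 0.007812), gamma' = (0.000000, 0.875000); Gamma_xxx = -0.208098, Gamma_xxy = 0.591039, Gamma_xyy = -0.102751, Gamma_yxx = -1.065247, Gamma_yxy = 0.208098, Gamma_yyy = -0.737437
  tau = 1.000000: gamma = (-0.500000, 0.125000), gamma' = (0.000000, 1.000000); Gamma_xxx = -0.226835, Gamma_xxy = 0.556787, Gamma_xyy = -0.097904, Gamma_yxx = -1.349484, Gamma_yxy = 0.226835, Gamma_yyy = -0.799282
step 0: V^x = -1.5000, V^y = 0.7500
step 1: k1 = (0.000000, 0.000000), k2 = (0.151085, 0.088485), k3 = (0.149522, 0.088890), k4 = (0.291268, 0.180412); V <- V + (h/6)(k1 + 2k2 + 2k3 + k4): V^x = -1.4628, V^y = 0.7723
step 2: k1 = (0.291306, 0.180432), k2 = (0.417028, 0.278132), k3 = (0.413419, 0.279881), k4 = (0.516570, 0.389486); V <- V + (h/6)(k1 + 2k2 + 2k3 + k4): V^x = -1.3599, V^y = 0.8425
step 3: k1 = (0.516754, 0.389618), k2 = (0.595363, 0.517523), k3 = (0.592472, 0.522930), k4 = (0.646944, 0.682415); V <- V + (h/6)(k1 + 2k2 + 2k3 + k4): V^x = -1.2125, V^y = 0.9739
step 4: k1 = (0.647298, 0.682842), k2 = (0.680434, 0.889546), k3 = (0.680615, 0.905464), k4 = (0.697863, 1.195801); V <- V + (h/6)(k1 + 2k2 + 2k3 + k4): V^x = -1.0430, V^y = 1.2018

Answer: V^x = -1.0430, V^y = 1.2018
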